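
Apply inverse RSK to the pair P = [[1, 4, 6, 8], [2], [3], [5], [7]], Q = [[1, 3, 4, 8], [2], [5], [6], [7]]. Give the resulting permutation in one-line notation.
Reverse the RSK construction: for i from n down to 1, find the cell of Q containing i, remove the entry at that cell from P, and reverse-bump it up through P; the value ejected from row 1 is w(i).

Step i=8: Q has 8 at row 1, column 4; remove that cell from P, ejecting 8. So w(8) = 8. P is now [[1, 4, 6], [2], [3], [5], [7]].
Step i=7: Q has 7 at row 5, column 1; remove 7 from row 5 of P and reverse-bump: 7 enters row 4 and ejects 5; 5 enters row 3 and ejects 3; 3 enters row 2 and ejects 2; 2 enters row 1 and ejects 1. So w(7) = 1. P is now [[2, 4, 6], [3], [5], [7]].
Step i=6: Q has 6 at row 4, column 1; remove 7 from row 4 of P and reverse-bump: 7 enters row 3 and ejects 5; 5 enters row 2 and ejects 3; 3 enters row 1 and ejects 2. So w(6) = 2. P is now [[3, 4, 6], [5], [7]].
Step i=5: Q has 5 at row 3, column 1; remove 7 from row 3 of P and reverse-bump: 7 enters row 2 and ejects 5; 5 enters row 1 and ejects 4. So w(5) = 4. P is now [[3, 5, 6], [7]].
Step i=4: Q has 4 at row 1, column 3; remove that cell from P, ejecting 6. So w(4) = 6. P is now [[3, 5], [7]].
Step i=3: Q has 3 at row 1, column 2; remove that cell from P, ejecting 5. So w(3) = 5. P is now [[3], [7]].
Step i=2: Q has 2 at row 2, column 1; remove 7 from row 2 of P and reverse-bump: 7 enters row 1 and ejects 3. So w(2) = 3. P is now [[7]].
Step i=1: Q has 1 at row 1, column 1; remove that cell from P, ejecting 7. So w(1) = 7. P is now [].

So w = 7 3 5 6 4 2 1 8.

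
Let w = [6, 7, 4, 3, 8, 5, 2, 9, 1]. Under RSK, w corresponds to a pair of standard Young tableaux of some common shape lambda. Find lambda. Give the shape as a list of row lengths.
[4, 2, 1, 1, 1]

Row-insert each entry into an empty tableau.

After inserting 6: P = [[6]].
After inserting 7: P = [[6, 7]].
After inserting 4: P = [[4, 7], [6]].
After inserting 3: P = [[3, 7], [4], [6]].
After inserting 8: P = [[3, 7, 8], [4], [6]].
After inserting 5: P = [[3, 5, 8], [4, 7], [6]].
After inserting 2: P = [[2, 5, 8], [3, 7], [4], [6]].
After inserting 9: P = [[2, 5, 8, 9], [3, 7], [4], [6]].
After inserting 1: P = [[1, 5, 8, 9], [2, 7], [3], [4], [6]].

The final insertion tableau P = [[1, 5, 8, 9], [2, 7], [3], [4], [6]] has shape [4, 2, 1, 1, 1].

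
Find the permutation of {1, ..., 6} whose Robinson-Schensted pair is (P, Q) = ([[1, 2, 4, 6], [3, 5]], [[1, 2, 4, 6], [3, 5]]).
1 3 2 5 4 6

Reverse the RSK construction: for i from n down to 1, find the cell of Q containing i, remove the entry at that cell from P, and reverse-bump it up through P; the value ejected from row 1 is w(i).

Step i=6: Q has 6 at row 1, column 4; remove that cell from P, ejecting 6. So w(6) = 6. P is now [[1, 2, 4], [3, 5]].
Step i=5: Q has 5 at row 2, column 2; remove 5 from row 2 of P and reverse-bump: 5 enters row 1 and ejects 4. So w(5) = 4. P is now [[1, 2, 5], [3]].
Step i=4: Q has 4 at row 1, column 3; remove that cell from P, ejecting 5. So w(4) = 5. P is now [[1, 2], [3]].
Step i=3: Q has 3 at row 2, column 1; remove 3 from row 2 of P and reverse-bump: 3 enters row 1 and ejects 2. So w(3) = 2. P is now [[1, 3]].
Step i=2: Q has 2 at row 1, column 2; remove that cell from P, ejecting 3. So w(2) = 3. P is now [[1]].
Step i=1: Q has 1 at row 1, column 1; remove that cell from P, ejecting 1. So w(1) = 1. P is now [].

So w = 1 3 2 5 4 6.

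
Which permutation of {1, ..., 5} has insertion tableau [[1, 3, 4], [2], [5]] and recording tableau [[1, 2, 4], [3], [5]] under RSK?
2 5 3 4 1

Reverse the RSK construction: for i from n down to 1, find the cell of Q containing i, remove the entry at that cell from P, and reverse-bump it up through P; the value ejected from row 1 is w(i).

Step i=5: Q has 5 at row 3, column 1; remove 5 from row 3 of P and reverse-bump: 5 enters row 2 and ejects 2; 2 enters row 1 and ejects 1. So w(5) = 1. P is now [[2, 3, 4], [5]].
Step i=4: Q has 4 at row 1, column 3; remove that cell from P, ejecting 4. So w(4) = 4. P is now [[2, 3], [5]].
Step i=3: Q has 3 at row 2, column 1; remove 5 from row 2 of P and reverse-bump: 5 enters row 1 and ejects 3. So w(3) = 3. P is now [[2, 5]].
Step i=2: Q has 2 at row 1, column 2; remove that cell from P, ejecting 5. So w(2) = 5. P is now [[2]].
Step i=1: Q has 1 at row 1, column 1; remove that cell from P, ejecting 2. So w(1) = 2. P is now [].

So w = 2 5 3 4 1.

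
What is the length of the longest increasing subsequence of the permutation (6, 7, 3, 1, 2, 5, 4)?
3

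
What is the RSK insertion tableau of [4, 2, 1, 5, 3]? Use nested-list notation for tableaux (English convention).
P = [[1, 3], [2, 5], [4]]

Insert 4: appended to row 1. P = [[4]].
Insert 2: 2 bumps 4 from row 1; 4 starts row 2. P = [[2], [4]].
Insert 1: 1 bumps 2 from row 1; 2 bumps 4 from row 2; 4 starts row 3. P = [[1], [2], [4]].
Insert 5: appended to row 1. P = [[1, 5], [2], [4]].
Insert 3: 3 bumps 5 from row 1; 5 appends to row 2. P = [[1, 3], [2, 5], [4]].

So P = [[1, 3], [2, 5], [4]].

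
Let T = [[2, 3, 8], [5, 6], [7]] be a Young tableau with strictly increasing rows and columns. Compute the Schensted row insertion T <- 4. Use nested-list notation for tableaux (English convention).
[[2, 3, 4], [5, 6, 8], [7]]

In row 1, 4 replaces 8 (the leftmost entry greater than 4); 8 is bumped to row 2. 8 is appended to row 2. The new tableau is [[2, 3, 4], [5, 6, 8], [7]].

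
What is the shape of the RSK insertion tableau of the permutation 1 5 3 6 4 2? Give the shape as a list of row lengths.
[3, 2, 1]

Row-insert each entry into an empty tableau.

After inserting 1: P = [[1]].
After inserting 5: P = [[1, 5]].
After inserting 3: P = [[1, 3], [5]].
After inserting 6: P = [[1, 3, 6], [5]].
After inserting 4: P = [[1, 3, 4], [5, 6]].
After inserting 2: P = [[1, 2, 4], [3, 6], [5]].

The final insertion tableau P = [[1, 2, 4], [3, 6], [5]] has shape [3, 2, 1].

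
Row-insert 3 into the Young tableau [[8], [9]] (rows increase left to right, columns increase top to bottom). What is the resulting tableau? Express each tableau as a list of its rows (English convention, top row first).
[[3], [8], [9]]

In row 1, 3 replaces 8 (the leftmost entry greater than 3); 8 is bumped to row 2. In row 2, 8 replaces 9 (the leftmost entry greater than 8); 9 is bumped to row 3. 9 starts a new row 3. The new tableau is [[3], [8], [9]].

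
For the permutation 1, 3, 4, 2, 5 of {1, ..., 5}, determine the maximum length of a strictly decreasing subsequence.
2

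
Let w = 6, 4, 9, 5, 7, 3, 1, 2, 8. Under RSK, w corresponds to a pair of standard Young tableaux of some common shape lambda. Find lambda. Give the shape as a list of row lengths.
Row-insert each entry into an empty tableau.

After inserting 6: P = [[6]].
After inserting 4: P = [[4], [6]].
After inserting 9: P = [[4, 9], [6]].
After inserting 5: P = [[4, 5], [6, 9]].
After inserting 7: P = [[4, 5, 7], [6, 9]].
After inserting 3: P = [[3, 5, 7], [4, 9], [6]].
After inserting 1: P = [[1, 5, 7], [3, 9], [4], [6]].
After inserting 2: P = [[1, 2, 7], [3, 5], [4, 9], [6]].
After inserting 8: P = [[1, 2, 7, 8], [3, 5], [4, 9], [6]].

The final insertion tableau P = [[1, 2, 7, 8], [3, 5], [4, 9], [6]] has shape [4, 2, 2, 1].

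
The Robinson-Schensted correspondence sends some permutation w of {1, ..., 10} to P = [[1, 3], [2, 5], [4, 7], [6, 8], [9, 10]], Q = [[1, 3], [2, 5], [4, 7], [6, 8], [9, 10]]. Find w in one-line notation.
Reverse the RSK construction: for i from n down to 1, find the cell of Q containing i, remove the entry at that cell from P, and reverse-bump it up through P; the value ejected from row 1 is w(i).

Step i=10: Q has 10 at row 5, column 2; remove 10 from row 5 of P and reverse-bump: 10 enters row 4 and ejects 8; 8 enters row 3 and ejects 7; 7 enters row 2 and ejects 5; 5 enters row 1 and ejects 3. So w(10) = 3. P is now [[1, 5], [2, 7], [4, 8], [6, 10], [9]].
Step i=9: Q has 9 at row 5, column 1; remove 9 from row 5 of P and reverse-bump: 9 enters row 4 and ejects 6; 6 enters row 3 and ejects 4; 4 enters row 2 and ejects 2; 2 enters row 1 and ejects 1. So w(9) = 1. P is now [[2, 5], [4, 7], [6, 8], [9, 10]].
Step i=8: Q has 8 at row 4, column 2; remove 10 from row 4 of P and reverse-bump: 10 enters row 3 and ejects 8; 8 enters row 2 and ejects 7; 7 enters row 1 and ejects 5. So w(8) = 5. P is now [[2, 7], [4, 8], [6, 10], [9]].
Step i=7: Q has 7 at row 3, column 2; remove 10 from row 3 of P and reverse-bump: 10 enters row 2 and ejects 8; 8 enters row 1 and ejects 7. So w(7) = 7. P is now [[2, 8], [4, 10], [6], [9]].
Step i=6: Q has 6 at row 4, column 1; remove 9 from row 4 of P and reverse-bump: 9 enters row 3 and ejects 6; 6 enters row 2 and ejects 4; 4 enters row 1 and ejects 2. So w(6) = 2. P is now [[4, 8], [6, 10], [9]].
Step i=5: Q has 5 at row 2, column 2; remove 10 from row 2 of P and reverse-bump: 10 enters row 1 and ejects 8. So w(5) = 8. P is now [[4, 10], [6], [9]].
Step i=4: Q has 4 at row 3, column 1; remove 9 from row 3 of P and reverse-bump: 9 enters row 2 and ejects 6; 6 enters row 1 and ejects 4. So w(4) = 4. P is now [[6, 10], [9]].
Step i=3: Q has 3 at row 1, column 2; remove that cell from P, ejecting 10. So w(3) = 10. P is now [[6], [9]].
Step i=2: Q has 2 at row 2, column 1; remove 9 from row 2 of P and reverse-bump: 9 enters row 1 and ejects 6. So w(2) = 6. P is now [[9]].
Step i=1: Q has 1 at row 1, column 1; remove that cell from P, ejecting 9. So w(1) = 9. P is now [].

So w = 9 6 10 4 8 2 7 5 1 3.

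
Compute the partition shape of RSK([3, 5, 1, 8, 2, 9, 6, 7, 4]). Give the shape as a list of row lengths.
[4, 4, 1]

Row-insert each entry into an empty tableau.

After inserting 3: P = [[3]].
After inserting 5: P = [[3, 5]].
After inserting 1: P = [[1, 5], [3]].
After inserting 8: P = [[1, 5, 8], [3]].
After inserting 2: P = [[1, 2, 8], [3, 5]].
After inserting 9: P = [[1, 2, 8, 9], [3, 5]].
After inserting 6: P = [[1, 2, 6, 9], [3, 5, 8]].
After inserting 7: P = [[1, 2, 6, 7], [3, 5, 8, 9]].
After inserting 4: P = [[1, 2, 4, 7], [3, 5, 6, 9], [8]].

The final insertion tableau P = [[1, 2, 4, 7], [3, 5, 6, 9], [8]] has shape [4, 4, 1].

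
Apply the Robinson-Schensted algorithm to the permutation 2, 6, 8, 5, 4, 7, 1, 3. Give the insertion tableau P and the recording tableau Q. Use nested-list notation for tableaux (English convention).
Insert each entry of the permutation into P by Schensted row insertion, recording in Q the position of each new cell.

Insert 2: appended to row 1. P = [[2]].
Insert 6: appended to row 1. P = [[2, 6]].
Insert 8: appended to row 1. P = [[2, 6, 8]].
Insert 5: 5 bumps 6 from row 1; 6 starts row 2. P = [[2, 5, 8], [6]].
Insert 4: 4 bumps 5 from row 1; 5 bumps 6 from row 2; 6 starts row 3. P = [[2, 4, 8], [5], [6]].
Insert 7: 7 bumps 8 from row 1; 8 appends to row 2. P = [[2, 4, 7], [5, 8], [6]].
Insert 1: 1 bumps 2 from row 1; 2 bumps 5 from row 2; 5 bumps 6 from row 3; 6 starts row 4. P = [[1, 4, 7], [2, 8], [5], [6]].
Insert 3: 3 bumps 4 from row 1; 4 bumps 8 from row 2; 8 appends to row 3. P = [[1, 3, 7], [2, 4], [5, 8], [6]].

So P = [[1, 3, 7], [2, 4], [5, 8], [6]], Q = [[1, 2, 3], [4, 6], [5, 8], [7]].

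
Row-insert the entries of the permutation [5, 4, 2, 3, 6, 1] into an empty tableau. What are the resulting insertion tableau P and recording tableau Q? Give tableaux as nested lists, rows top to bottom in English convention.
Insert each entry of the permutation into P by Schensted row insertion, recording in Q the position of each new cell.

Insert 5: appended to row 1. P = [[5]].
Insert 4: 4 bumps 5 from row 1; 5 starts row 2. P = [[4], [5]].
Insert 2: 2 bumps 4 from row 1; 4 bumps 5 from row 2; 5 starts row 3. P = [[2], [4], [5]].
Insert 3: appended to row 1. P = [[2, 3], [4], [5]].
Insert 6: appended to row 1. P = [[2, 3, 6], [4], [5]].
Insert 1: 1 bumps 2 from row 1; 2 bumps 4 from row 2; 4 bumps 5 from row 3; 5 starts row 4. P = [[1, 3, 6], [2], [4], [5]].

So P = [[1, 3, 6], [2], [4], [5]], Q = [[1, 4, 5], [2], [3], [6]].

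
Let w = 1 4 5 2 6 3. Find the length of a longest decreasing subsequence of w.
2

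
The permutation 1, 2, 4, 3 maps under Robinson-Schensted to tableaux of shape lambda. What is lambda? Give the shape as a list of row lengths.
Row-insert each entry into an empty tableau.

After inserting 1: P = [[1]].
After inserting 2: P = [[1, 2]].
After inserting 4: P = [[1, 2, 4]].
After inserting 3: P = [[1, 2, 3], [4]].

The final insertion tableau P = [[1, 2, 3], [4]] has shape [3, 1].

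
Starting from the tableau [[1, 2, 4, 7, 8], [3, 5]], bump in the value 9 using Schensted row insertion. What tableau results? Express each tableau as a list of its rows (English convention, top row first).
[[1, 2, 4, 7, 8, 9], [3, 5]]

9 is larger than every entry of row 1, so it is appended to row 1. The new tableau is [[1, 2, 4, 7, 8, 9], [3, 5]].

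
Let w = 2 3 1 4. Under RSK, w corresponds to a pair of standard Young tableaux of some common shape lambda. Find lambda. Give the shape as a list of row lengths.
Row-insert each entry into an empty tableau.

After inserting 2: P = [[2]].
After inserting 3: P = [[2, 3]].
After inserting 1: P = [[1, 3], [2]].
After inserting 4: P = [[1, 3, 4], [2]].

The final insertion tableau P = [[1, 3, 4], [2]] has shape [3, 1].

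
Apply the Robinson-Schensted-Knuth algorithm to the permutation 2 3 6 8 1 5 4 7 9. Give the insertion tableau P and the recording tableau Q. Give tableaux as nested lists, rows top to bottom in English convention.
Insert each entry of the permutation into P by Schensted row insertion, recording in Q the position of each new cell.

Insert 2: appended to row 1. P = [[2]].
Insert 3: appended to row 1. P = [[2, 3]].
Insert 6: appended to row 1. P = [[2, 3, 6]].
Insert 8: appended to row 1. P = [[2, 3, 6, 8]].
Insert 1: 1 bumps 2 from row 1; 2 starts row 2. P = [[1, 3, 6, 8], [2]].
Insert 5: 5 bumps 6 from row 1; 6 appends to row 2. P = [[1, 3, 5, 8], [2, 6]].
Insert 4: 4 bumps 5 from row 1; 5 bumps 6 from row 2; 6 starts row 3. P = [[1, 3, 4, 8], [2, 5], [6]].
Insert 7: 7 bumps 8 from row 1; 8 appends to row 2. P = [[1, 3, 4, 7], [2, 5, 8], [6]].
Insert 9: appended to row 1. P = [[1, 3, 4, 7, 9], [2, 5, 8], [6]].

So P = [[1, 3, 4, 7, 9], [2, 5, 8], [6]], Q = [[1, 2, 3, 4, 9], [5, 6, 8], [7]].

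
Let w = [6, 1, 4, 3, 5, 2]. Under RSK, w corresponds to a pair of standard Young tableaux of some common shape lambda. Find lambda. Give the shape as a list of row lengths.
Row-insert each entry into an empty tableau.

After inserting 6: P = [[6]].
After inserting 1: P = [[1], [6]].
After inserting 4: P = [[1, 4], [6]].
After inserting 3: P = [[1, 3], [4], [6]].
After inserting 5: P = [[1, 3, 5], [4], [6]].
After inserting 2: P = [[1, 2, 5], [3], [4], [6]].

The final insertion tableau P = [[1, 2, 5], [3], [4], [6]] has shape [3, 1, 1, 1].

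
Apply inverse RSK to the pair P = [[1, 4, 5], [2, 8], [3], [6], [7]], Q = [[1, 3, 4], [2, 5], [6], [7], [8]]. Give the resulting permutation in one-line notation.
Reverse the RSK construction: for i from n down to 1, find the cell of Q containing i, remove the entry at that cell from P, and reverse-bump it up through P; the value ejected from row 1 is w(i).

Step i=8: Q has 8 at row 5, column 1; remove 7 from row 5 of P and reverse-bump: 7 enters row 4 and ejects 6; 6 enters row 3 and ejects 3; 3 enters row 2 and ejects 2; 2 enters row 1 and ejects 1. So w(8) = 1. P is now [[2, 4, 5], [3, 8], [6], [7]].
Step i=7: Q has 7 at row 4, column 1; remove 7 from row 4 of P and reverse-bump: 7 enters row 3 and ejects 6; 6 enters row 2 and ejects 3; 3 enters row 1 and ejects 2. So w(7) = 2. P is now [[3, 4, 5], [6, 8], [7]].
Step i=6: Q has 6 at row 3, column 1; remove 7 from row 3 of P and reverse-bump: 7 enters row 2 and ejects 6; 6 enters row 1 and ejects 5. So w(6) = 5. P is now [[3, 4, 6], [7, 8]].
Step i=5: Q has 5 at row 2, column 2; remove 8 from row 2 of P and reverse-bump: 8 enters row 1 and ejects 6. So w(5) = 6. P is now [[3, 4, 8], [7]].
Step i=4: Q has 4 at row 1, column 3; remove that cell from P, ejecting 8. So w(4) = 8. P is now [[3, 4], [7]].
Step i=3: Q has 3 at row 1, column 2; remove that cell from P, ejecting 4. So w(3) = 4. P is now [[3], [7]].
Step i=2: Q has 2 at row 2, column 1; remove 7 from row 2 of P and reverse-bump: 7 enters row 1 and ejects 3. So w(2) = 3. P is now [[7]].
Step i=1: Q has 1 at row 1, column 1; remove that cell from P, ejecting 7. So w(1) = 7. P is now [].

So w = 7 3 4 8 6 5 2 1.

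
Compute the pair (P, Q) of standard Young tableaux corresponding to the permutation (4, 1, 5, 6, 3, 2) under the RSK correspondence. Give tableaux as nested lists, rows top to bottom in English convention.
Insert each entry of the permutation into P by Schensted row insertion, recording in Q the position of each new cell.

Insert 4: appended to row 1. P = [[4]], Q = [[1]].
Insert 1: 1 bumps 4 from row 1; 4 starts row 2. P = [[1], [4]], Q = [[1], [2]].
Insert 5: appended to row 1. P = [[1, 5], [4]], Q = [[1, 3], [2]].
Insert 6: appended to row 1. P = [[1, 5, 6], [4]], Q = [[1, 3, 4], [2]].
Insert 3: 3 bumps 5 from row 1; 5 appends to row 2. P = [[1, 3, 6], [4, 5]], Q = [[1, 3, 4], [2, 5]].
Insert 2: 2 bumps 3 from row 1; 3 bumps 4 from row 2; 4 starts row 3. P = [[1, 2, 6], [3, 5], [4]], Q = [[1, 3, 4], [2, 5], [6]].

So P = [[1, 2, 6], [3, 5], [4]], Q = [[1, 3, 4], [2, 5], [6]].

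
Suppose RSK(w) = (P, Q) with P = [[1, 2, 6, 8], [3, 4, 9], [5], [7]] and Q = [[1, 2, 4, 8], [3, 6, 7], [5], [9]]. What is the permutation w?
3 7 5 9 1 4 6 8 2

Reverse the RSK construction: for i from n down to 1, find the cell of Q containing i, remove the entry at that cell from P, and reverse-bump it up through P; the value ejected from row 1 is w(i).

Step i=9: Q has 9 at row 4, column 1; remove 7 from row 4 of P and reverse-bump: 7 enters row 3 and ejects 5; 5 enters row 2 and ejects 4; 4 enters row 1 and ejects 2. So w(9) = 2. P is now [[1, 4, 6, 8], [3, 5, 9], [7]].
Step i=8: Q has 8 at row 1, column 4; remove that cell from P, ejecting 8. So w(8) = 8. P is now [[1, 4, 6], [3, 5, 9], [7]].
Step i=7: Q has 7 at row 2, column 3; remove 9 from row 2 of P and reverse-bump: 9 enters row 1 and ejects 6. So w(7) = 6. P is now [[1, 4, 9], [3, 5], [7]].
Step i=6: Q has 6 at row 2, column 2; remove 5 from row 2 of P and reverse-bump: 5 enters row 1 and ejects 4. So w(6) = 4. P is now [[1, 5, 9], [3], [7]].
Step i=5: Q has 5 at row 3, column 1; remove 7 from row 3 of P and reverse-bump: 7 enters row 2 and ejects 3; 3 enters row 1 and ejects 1. So w(5) = 1. P is now [[3, 5, 9], [7]].
Step i=4: Q has 4 at row 1, column 3; remove that cell from P, ejecting 9. So w(4) = 9. P is now [[3, 5], [7]].
Step i=3: Q has 3 at row 2, column 1; remove 7 from row 2 of P and reverse-bump: 7 enters row 1 and ejects 5. So w(3) = 5. P is now [[3, 7]].
Step i=2: Q has 2 at row 1, column 2; remove that cell from P, ejecting 7. So w(2) = 7. P is now [[3]].
Step i=1: Q has 1 at row 1, column 1; remove that cell from P, ejecting 3. So w(1) = 3. P is now [].

So w = 3 7 5 9 1 4 6 8 2.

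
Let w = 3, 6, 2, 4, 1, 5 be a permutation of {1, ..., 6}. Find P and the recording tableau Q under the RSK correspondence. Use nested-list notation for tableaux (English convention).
Insert each entry of the permutation into P by Schensted row insertion, recording in Q the position of each new cell.

Insert 3: appended to row 1. P = [[3]], Q = [[1]].
Insert 6: appended to row 1. P = [[3, 6]], Q = [[1, 2]].
Insert 2: 2 bumps 3 from row 1; 3 starts row 2. P = [[2, 6], [3]], Q = [[1, 2], [3]].
Insert 4: 4 bumps 6 from row 1; 6 appends to row 2. P = [[2, 4], [3, 6]], Q = [[1, 2], [3, 4]].
Insert 1: 1 bumps 2 from row 1; 2 bumps 3 from row 2; 3 starts row 3. P = [[1, 4], [2, 6], [3]], Q = [[1, 2], [3, 4], [5]].
Insert 5: appended to row 1. P = [[1, 4, 5], [2, 6], [3]], Q = [[1, 2, 6], [3, 4], [5]].

So P = [[1, 4, 5], [2, 6], [3]], Q = [[1, 2, 6], [3, 4], [5]].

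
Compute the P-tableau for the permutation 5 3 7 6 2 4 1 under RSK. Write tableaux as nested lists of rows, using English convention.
P = [[1, 4], [2, 6], [3, 7], [5]]

Insert 5: appended to row 1. P = [[5]].
Insert 3: 3 bumps 5 from row 1; 5 starts row 2. P = [[3], [5]].
Insert 7: appended to row 1. P = [[3, 7], [5]].
Insert 6: 6 bumps 7 from row 1; 7 appends to row 2. P = [[3, 6], [5, 7]].
Insert 2: 2 bumps 3 from row 1; 3 bumps 5 from row 2; 5 starts row 3. P = [[2, 6], [3, 7], [5]].
Insert 4: 4 bumps 6 from row 1; 6 bumps 7 from row 2; 7 appends to row 3. P = [[2, 4], [3, 6], [5, 7]].
Insert 1: 1 bumps 2 from row 1; 2 bumps 3 from row 2; 3 bumps 5 from row 3; 5 starts row 4. P = [[1, 4], [2, 6], [3, 7], [5]].

So P = [[1, 4], [2, 6], [3, 7], [5]].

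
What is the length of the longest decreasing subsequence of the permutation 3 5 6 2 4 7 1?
3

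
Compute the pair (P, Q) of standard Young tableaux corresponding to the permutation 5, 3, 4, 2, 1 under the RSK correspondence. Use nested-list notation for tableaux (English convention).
Insert each entry of the permutation into P by Schensted row insertion, recording in Q the position of each new cell.

Insert 5: appended to row 1. P = [[5]].
Insert 3: 3 bumps 5 from row 1; 5 starts row 2. P = [[3], [5]].
Insert 4: appended to row 1. P = [[3, 4], [5]].
Insert 2: 2 bumps 3 from row 1; 3 bumps 5 from row 2; 5 starts row 3. P = [[2, 4], [3], [5]].
Insert 1: 1 bumps 2 from row 1; 2 bumps 3 from row 2; 3 bumps 5 from row 3; 5 starts row 4. P = [[1, 4], [2], [3], [5]].

So P = [[1, 4], [2], [3], [5]], Q = [[1, 3], [2], [4], [5]].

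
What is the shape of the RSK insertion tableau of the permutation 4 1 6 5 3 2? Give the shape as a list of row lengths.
Row-insert each entry into an empty tableau.

After inserting 4: P = [[4]].
After inserting 1: P = [[1], [4]].
After inserting 6: P = [[1, 6], [4]].
After inserting 5: P = [[1, 5], [4, 6]].
After inserting 3: P = [[1, 3], [4, 5], [6]].
After inserting 2: P = [[1, 2], [3, 5], [4], [6]].

The final insertion tableau P = [[1, 2], [3, 5], [4], [6]] has shape [2, 2, 1, 1].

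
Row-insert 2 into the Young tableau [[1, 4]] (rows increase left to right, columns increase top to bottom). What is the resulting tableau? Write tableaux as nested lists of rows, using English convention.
In row 1, 2 replaces 4 (the leftmost entry greater than 2); 4 is bumped to row 2. 4 starts a new row 2. The new tableau is [[1, 2], [4]].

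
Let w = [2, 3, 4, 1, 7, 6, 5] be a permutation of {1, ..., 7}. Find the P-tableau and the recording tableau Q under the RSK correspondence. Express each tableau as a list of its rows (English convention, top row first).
P = [[1, 3, 4, 5], [2, 6], [7]], Q = [[1, 2, 3, 5], [4, 6], [7]]

Insert each entry of the permutation into P by Schensted row insertion, recording in Q the position of each new cell.

After inserting 2: P = [[2]].
After inserting 3: P = [[2, 3]].
After inserting 4: P = [[2, 3, 4]].
After inserting 1: P = [[1, 3, 4], [2]].
After inserting 7: P = [[1, 3, 4, 7], [2]].
After inserting 6: P = [[1, 3, 4, 6], [2, 7]].
After inserting 5: P = [[1, 3, 4, 5], [2, 6], [7]].

So P = [[1, 3, 4, 5], [2, 6], [7]], Q = [[1, 2, 3, 5], [4, 6], [7]].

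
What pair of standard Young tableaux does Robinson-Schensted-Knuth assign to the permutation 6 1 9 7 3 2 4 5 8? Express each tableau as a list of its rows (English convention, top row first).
P = [[1, 2, 4, 5, 8], [3, 7], [6], [9]], Q = [[1, 3, 7, 8, 9], [2, 4], [5], [6]]

Insert each entry of the permutation into P by Schensted row insertion, recording in Q the position of each new cell.

Insert 6: appended to row 1. P = [[6]], Q = [[1]].
Insert 1: 1 bumps 6 from row 1; 6 starts row 2. P = [[1], [6]], Q = [[1], [2]].
Insert 9: appended to row 1. P = [[1, 9], [6]], Q = [[1, 3], [2]].
Insert 7: 7 bumps 9 from row 1; 9 appends to row 2. P = [[1, 7], [6, 9]], Q = [[1, 3], [2, 4]].
Insert 3: 3 bumps 7 from row 1; 7 bumps 9 from row 2; 9 starts row 3. P = [[1, 3], [6, 7], [9]], Q = [[1, 3], [2, 4], [5]].
Insert 2: 2 bumps 3 from row 1; 3 bumps 6 from row 2; 6 bumps 9 from row 3; 9 starts row 4. P = [[1, 2], [3, 7], [6], [9]], Q = [[1, 3], [2, 4], [5], [6]].
Insert 4: appended to row 1. P = [[1, 2, 4], [3, 7], [6], [9]], Q = [[1, 3, 7], [2, 4], [5], [6]].
Insert 5: appended to row 1. P = [[1, 2, 4, 5], [3, 7], [6], [9]], Q = [[1, 3, 7, 8], [2, 4], [5], [6]].
Insert 8: appended to row 1. P = [[1, 2, 4, 5, 8], [3, 7], [6], [9]], Q = [[1, 3, 7, 8, 9], [2, 4], [5], [6]].

So P = [[1, 2, 4, 5, 8], [3, 7], [6], [9]], Q = [[1, 3, 7, 8, 9], [2, 4], [5], [6]].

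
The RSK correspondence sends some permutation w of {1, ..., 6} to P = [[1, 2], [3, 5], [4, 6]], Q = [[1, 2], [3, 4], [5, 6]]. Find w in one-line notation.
Reverse the RSK construction: for i from n down to 1, find the cell of Q containing i, remove the entry at that cell from P, and reverse-bump it up through P; the value ejected from row 1 is w(i).

Step i=6: Q has 6 at row 3, column 2; remove 6 from row 3 of P and reverse-bump: 6 enters row 2 and ejects 5; 5 enters row 1 and ejects 2. So w(6) = 2. P is now [[1, 5], [3, 6], [4]].
Step i=5: Q has 5 at row 3, column 1; remove 4 from row 3 of P and reverse-bump: 4 enters row 2 and ejects 3; 3 enters row 1 and ejects 1. So w(5) = 1. P is now [[3, 5], [4, 6]].
Step i=4: Q has 4 at row 2, column 2; remove 6 from row 2 of P and reverse-bump: 6 enters row 1 and ejects 5. So w(4) = 5. P is now [[3, 6], [4]].
Step i=3: Q has 3 at row 2, column 1; remove 4 from row 2 of P and reverse-bump: 4 enters row 1 and ejects 3. So w(3) = 3. P is now [[4, 6]].
Step i=2: Q has 2 at row 1, column 2; remove that cell from P, ejecting 6. So w(2) = 6. P is now [[4]].
Step i=1: Q has 1 at row 1, column 1; remove that cell from P, ejecting 4. So w(1) = 4. P is now [].

So w = 4 6 3 5 1 2.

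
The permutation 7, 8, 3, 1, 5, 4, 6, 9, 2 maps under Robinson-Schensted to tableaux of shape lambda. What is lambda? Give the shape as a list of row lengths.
Row-insert each entry into an empty tableau.

After inserting 7: P = [[7]].
After inserting 8: P = [[7, 8]].
After inserting 3: P = [[3, 8], [7]].
After inserting 1: P = [[1, 8], [3], [7]].
After inserting 5: P = [[1, 5], [3, 8], [7]].
After inserting 4: P = [[1, 4], [3, 5], [7, 8]].
After inserting 6: P = [[1, 4, 6], [3, 5], [7, 8]].
After inserting 9: P = [[1, 4, 6, 9], [3, 5], [7, 8]].
After inserting 2: P = [[1, 2, 6, 9], [3, 4], [5, 8], [7]].

The final insertion tableau P = [[1, 2, 6, 9], [3, 4], [5, 8], [7]] has shape [4, 2, 2, 1].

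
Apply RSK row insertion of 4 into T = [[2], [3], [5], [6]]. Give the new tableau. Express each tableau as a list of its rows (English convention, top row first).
4 is larger than every entry of row 1, so it is appended to row 1. The new tableau is [[2, 4], [3], [5], [6]].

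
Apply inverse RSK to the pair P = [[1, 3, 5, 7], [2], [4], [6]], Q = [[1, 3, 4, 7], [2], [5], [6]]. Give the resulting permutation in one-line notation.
Reverse the RSK construction: for i from n down to 1, find the cell of Q containing i, remove the entry at that cell from P, and reverse-bump it up through P; the value ejected from row 1 is w(i).

Step i=7: Q has 7 at row 1, column 4; remove that cell from P, ejecting 7. So w(7) = 7. P is now [[1, 3, 5], [2], [4], [6]].
Step i=6: Q has 6 at row 4, column 1; remove 6 from row 4 of P and reverse-bump: 6 enters row 3 and ejects 4; 4 enters row 2 and ejects 2; 2 enters row 1 and ejects 1. So w(6) = 1. P is now [[2, 3, 5], [4], [6]].
Step i=5: Q has 5 at row 3, column 1; remove 6 from row 3 of P and reverse-bump: 6 enters row 2 and ejects 4; 4 enters row 1 and ejects 3. So w(5) = 3. P is now [[2, 4, 5], [6]].
Step i=4: Q has 4 at row 1, column 3; remove that cell from P, ejecting 5. So w(4) = 5. P is now [[2, 4], [6]].
Step i=3: Q has 3 at row 1, column 2; remove that cell from P, ejecting 4. So w(3) = 4. P is now [[2], [6]].
Step i=2: Q has 2 at row 2, column 1; remove 6 from row 2 of P and reverse-bump: 6 enters row 1 and ejects 2. So w(2) = 2. P is now [[6]].
Step i=1: Q has 1 at row 1, column 1; remove that cell from P, ejecting 6. So w(1) = 6. P is now [].

So w = 6 2 4 5 3 1 7.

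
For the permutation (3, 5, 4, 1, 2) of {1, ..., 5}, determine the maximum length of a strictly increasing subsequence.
2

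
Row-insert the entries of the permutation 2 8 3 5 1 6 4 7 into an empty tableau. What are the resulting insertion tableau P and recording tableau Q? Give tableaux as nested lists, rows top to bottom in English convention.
Insert each entry of the permutation into P by Schensted row insertion, recording in Q the position of each new cell.

Insert 2: appended to row 1. P = [[2]], Q = [[1]].
Insert 8: appended to row 1. P = [[2, 8]], Q = [[1, 2]].
Insert 3: 3 bumps 8 from row 1; 8 starts row 2. P = [[2, 3], [8]], Q = [[1, 2], [3]].
Insert 5: appended to row 1. P = [[2, 3, 5], [8]], Q = [[1, 2, 4], [3]].
Insert 1: 1 bumps 2 from row 1; 2 bumps 8 from row 2; 8 starts row 3. P = [[1, 3, 5], [2], [8]], Q = [[1, 2, 4], [3], [5]].
Insert 6: appended to row 1. P = [[1, 3, 5, 6], [2], [8]], Q = [[1, 2, 4, 6], [3], [5]].
Insert 4: 4 bumps 5 from row 1; 5 appends to row 2. P = [[1, 3, 4, 6], [2, 5], [8]], Q = [[1, 2, 4, 6], [3, 7], [5]].
Insert 7: appended to row 1. P = [[1, 3, 4, 6, 7], [2, 5], [8]], Q = [[1, 2, 4, 6, 8], [3, 7], [5]].

So P = [[1, 3, 4, 6, 7], [2, 5], [8]], Q = [[1, 2, 4, 6, 8], [3, 7], [5]].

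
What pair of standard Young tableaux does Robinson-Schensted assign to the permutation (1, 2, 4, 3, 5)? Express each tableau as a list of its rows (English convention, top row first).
P = [[1, 2, 3, 5], [4]], Q = [[1, 2, 3, 5], [4]]

Insert each entry of the permutation into P by Schensted row insertion, recording in Q the position of each new cell.

Insert 1: appended to row 1. P = [[1]].
Insert 2: appended to row 1. P = [[1, 2]].
Insert 4: appended to row 1. P = [[1, 2, 4]].
Insert 3: 3 bumps 4 from row 1; 4 starts row 2. P = [[1, 2, 3], [4]].
Insert 5: appended to row 1. P = [[1, 2, 3, 5], [4]].

So P = [[1, 2, 3, 5], [4]], Q = [[1, 2, 3, 5], [4]].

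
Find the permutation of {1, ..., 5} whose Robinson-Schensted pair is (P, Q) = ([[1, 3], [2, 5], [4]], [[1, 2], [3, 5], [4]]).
Reverse RSK: for i = n, n-1, ..., 1, locate i in Q, remove the corresponding corner cell from P, and reverse-bump its entry up through P; the value ejected from row 1 is w(i).

So w = 4 5 2 1 3.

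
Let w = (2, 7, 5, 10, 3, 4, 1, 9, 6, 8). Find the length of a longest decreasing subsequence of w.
4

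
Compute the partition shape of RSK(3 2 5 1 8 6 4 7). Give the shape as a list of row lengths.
[4, 2, 2]

RSK row insertion gives P = [[1, 4, 6, 7], [2, 5], [3, 8]], which has shape [4, 2, 2].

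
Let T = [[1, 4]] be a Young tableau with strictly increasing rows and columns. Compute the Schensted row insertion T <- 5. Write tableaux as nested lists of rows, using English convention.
5 is larger than every entry of row 1, so it is appended to row 1. The new tableau is [[1, 4, 5]].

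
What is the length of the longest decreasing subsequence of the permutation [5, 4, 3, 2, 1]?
5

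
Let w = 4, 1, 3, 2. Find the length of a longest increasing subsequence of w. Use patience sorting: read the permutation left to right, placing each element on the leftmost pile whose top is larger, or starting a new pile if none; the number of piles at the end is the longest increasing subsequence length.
2

4: new pile. tops = [4]
1: onto pile 1 (replacing 4). tops = [1]
3: new pile. tops = [1, 3]
2: onto pile 2 (replacing 3). tops = [1, 2]

2 piles, so the longest increasing subsequence has length 2.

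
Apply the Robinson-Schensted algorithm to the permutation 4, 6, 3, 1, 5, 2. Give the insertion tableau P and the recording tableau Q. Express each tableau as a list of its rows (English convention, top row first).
Insert each entry of the permutation into P by Schensted row insertion, recording in Q the position of each new cell.

Insert 4: appended to row 1. P = [[4]].
Insert 6: appended to row 1. P = [[4, 6]].
Insert 3: 3 bumps 4 from row 1; 4 starts row 2. P = [[3, 6], [4]].
Insert 1: 1 bumps 3 from row 1; 3 bumps 4 from row 2; 4 starts row 3. P = [[1, 6], [3], [4]].
Insert 5: 5 bumps 6 from row 1; 6 appends to row 2. P = [[1, 5], [3, 6], [4]].
Insert 2: 2 bumps 5 from row 1; 5 bumps 6 from row 2; 6 appends to row 3. P = [[1, 2], [3, 5], [4, 6]].

So P = [[1, 2], [3, 5], [4, 6]], Q = [[1, 2], [3, 5], [4, 6]].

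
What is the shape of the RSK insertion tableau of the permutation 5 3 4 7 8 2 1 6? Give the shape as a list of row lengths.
[4, 2, 1, 1]

Row-insert each entry into an empty tableau.

After inserting 5: P = [[5]].
After inserting 3: P = [[3], [5]].
After inserting 4: P = [[3, 4], [5]].
After inserting 7: P = [[3, 4, 7], [5]].
After inserting 8: P = [[3, 4, 7, 8], [5]].
After inserting 2: P = [[2, 4, 7, 8], [3], [5]].
After inserting 1: P = [[1, 4, 7, 8], [2], [3], [5]].
After inserting 6: P = [[1, 4, 6, 8], [2, 7], [3], [5]].

The final insertion tableau P = [[1, 4, 6, 8], [2, 7], [3], [5]] has shape [4, 2, 1, 1].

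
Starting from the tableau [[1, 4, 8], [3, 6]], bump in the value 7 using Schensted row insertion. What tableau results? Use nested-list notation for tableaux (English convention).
[[1, 4, 7], [3, 6, 8]]

In row 1, 7 replaces 8 (the leftmost entry greater than 7); 8 is bumped to row 2. 8 is appended to row 2. The new tableau is [[1, 4, 7], [3, 6, 8]].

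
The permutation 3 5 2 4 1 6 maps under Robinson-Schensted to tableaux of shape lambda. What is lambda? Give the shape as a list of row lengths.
[3, 2, 1]

Row-insert each entry into an empty tableau.

After inserting 3: P = [[3]].
After inserting 5: P = [[3, 5]].
After inserting 2: P = [[2, 5], [3]].
After inserting 4: P = [[2, 4], [3, 5]].
After inserting 1: P = [[1, 4], [2, 5], [3]].
After inserting 6: P = [[1, 4, 6], [2, 5], [3]].

The final insertion tableau P = [[1, 4, 6], [2, 5], [3]] has shape [3, 2, 1].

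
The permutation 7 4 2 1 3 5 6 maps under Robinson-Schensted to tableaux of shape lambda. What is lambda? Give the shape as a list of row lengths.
Row-insert each entry into an empty tableau.

After inserting 7: P = [[7]].
After inserting 4: P = [[4], [7]].
After inserting 2: P = [[2], [4], [7]].
After inserting 1: P = [[1], [2], [4], [7]].
After inserting 3: P = [[1, 3], [2], [4], [7]].
After inserting 5: P = [[1, 3, 5], [2], [4], [7]].
After inserting 6: P = [[1, 3, 5, 6], [2], [4], [7]].

The final insertion tableau P = [[1, 3, 5, 6], [2], [4], [7]] has shape [4, 1, 1, 1].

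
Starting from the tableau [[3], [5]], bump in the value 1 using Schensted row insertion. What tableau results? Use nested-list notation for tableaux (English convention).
[[1], [3], [5]]

In row 1, 1 replaces 3 (the leftmost entry greater than 1); 3 is bumped to row 2. In row 2, 3 replaces 5 (the leftmost entry greater than 3); 5 is bumped to row 3. 5 starts a new row 3. The new tableau is [[1], [3], [5]].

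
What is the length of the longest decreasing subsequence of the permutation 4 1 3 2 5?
3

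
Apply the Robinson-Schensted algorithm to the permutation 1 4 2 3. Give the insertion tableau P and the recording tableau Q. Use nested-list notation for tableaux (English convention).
Insert each entry of the permutation into P by Schensted row insertion, recording in Q the position of each new cell.

Insert 1: appended to row 1. P = [[1]].
Insert 4: appended to row 1. P = [[1, 4]].
Insert 2: 2 bumps 4 from row 1; 4 starts row 2. P = [[1, 2], [4]].
Insert 3: appended to row 1. P = [[1, 2, 3], [4]].

So P = [[1, 2, 3], [4]], Q = [[1, 2, 4], [3]].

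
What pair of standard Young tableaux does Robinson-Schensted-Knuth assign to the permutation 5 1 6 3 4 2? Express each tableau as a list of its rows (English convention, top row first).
P = [[1, 2, 4], [3, 6], [5]], Q = [[1, 3, 5], [2, 4], [6]]

Insert each entry of the permutation into P by Schensted row insertion, recording in Q the position of each new cell.

After inserting 5: P = [[5]].
After inserting 1: P = [[1], [5]].
After inserting 6: P = [[1, 6], [5]].
After inserting 3: P = [[1, 3], [5, 6]].
After inserting 4: P = [[1, 3, 4], [5, 6]].
After inserting 2: P = [[1, 2, 4], [3, 6], [5]].

So P = [[1, 2, 4], [3, 6], [5]], Q = [[1, 3, 5], [2, 4], [6]].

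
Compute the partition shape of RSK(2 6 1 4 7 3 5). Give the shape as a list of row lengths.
[3, 3, 1]

Row-insert each entry into an empty tableau.

After inserting 2: P = [[2]].
After inserting 6: P = [[2, 6]].
After inserting 1: P = [[1, 6], [2]].
After inserting 4: P = [[1, 4], [2, 6]].
After inserting 7: P = [[1, 4, 7], [2, 6]].
After inserting 3: P = [[1, 3, 7], [2, 4], [6]].
After inserting 5: P = [[1, 3, 5], [2, 4, 7], [6]].

The final insertion tableau P = [[1, 3, 5], [2, 4, 7], [6]] has shape [3, 3, 1].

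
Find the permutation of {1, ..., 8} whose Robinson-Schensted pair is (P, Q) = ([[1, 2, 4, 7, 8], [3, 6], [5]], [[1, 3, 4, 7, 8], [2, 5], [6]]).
Reverse the RSK construction: for i from n down to 1, find the cell of Q containing i, remove the entry at that cell from P, and reverse-bump it up through P; the value ejected from row 1 is w(i).

Step i=8: Q has 8 at row 1, column 5; remove that cell from P, ejecting 8. So w(8) = 8. P is now [[1, 2, 4, 7], [3, 6], [5]].
Step i=7: Q has 7 at row 1, column 4; remove that cell from P, ejecting 7. So w(7) = 7. P is now [[1, 2, 4], [3, 6], [5]].
Step i=6: Q has 6 at row 3, column 1; remove 5 from row 3 of P and reverse-bump: 5 enters row 2 and ejects 3; 3 enters row 1 and ejects 2. So w(6) = 2. P is now [[1, 3, 4], [5, 6]].
Step i=5: Q has 5 at row 2, column 2; remove 6 from row 2 of P and reverse-bump: 6 enters row 1 and ejects 4. So w(5) = 4. P is now [[1, 3, 6], [5]].
Step i=4: Q has 4 at row 1, column 3; remove that cell from P, ejecting 6. So w(4) = 6. P is now [[1, 3], [5]].
Step i=3: Q has 3 at row 1, column 2; remove that cell from P, ejecting 3. So w(3) = 3. P is now [[1], [5]].
Step i=2: Q has 2 at row 2, column 1; remove 5 from row 2 of P and reverse-bump: 5 enters row 1 and ejects 1. So w(2) = 1. P is now [[5]].
Step i=1: Q has 1 at row 1, column 1; remove that cell from P, ejecting 5. So w(1) = 5. P is now [].

So w = 5 1 3 6 4 2 7 8.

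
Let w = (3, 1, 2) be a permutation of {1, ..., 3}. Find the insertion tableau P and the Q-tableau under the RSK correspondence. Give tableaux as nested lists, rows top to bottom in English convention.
P = [[1, 2], [3]], Q = [[1, 3], [2]]

Insert each entry of the permutation into P by Schensted row insertion, recording in Q the position of each new cell.

After inserting 3: P = [[3]].
After inserting 1: P = [[1], [3]].
After inserting 2: P = [[1, 2], [3]].

So P = [[1, 2], [3]], Q = [[1, 3], [2]].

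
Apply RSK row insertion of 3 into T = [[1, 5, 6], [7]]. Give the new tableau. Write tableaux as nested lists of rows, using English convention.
[[1, 3, 6], [5], [7]]

In row 1, 3 replaces 5 (the leftmost entry greater than 3); 5 is bumped to row 2. In row 2, 5 replaces 7 (the leftmost entry greater than 5); 7 is bumped to row 3. 7 starts a new row 3. The new tableau is [[1, 3, 6], [5], [7]].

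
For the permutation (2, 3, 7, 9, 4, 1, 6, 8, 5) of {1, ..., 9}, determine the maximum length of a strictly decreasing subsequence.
3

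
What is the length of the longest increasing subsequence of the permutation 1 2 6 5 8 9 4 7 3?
5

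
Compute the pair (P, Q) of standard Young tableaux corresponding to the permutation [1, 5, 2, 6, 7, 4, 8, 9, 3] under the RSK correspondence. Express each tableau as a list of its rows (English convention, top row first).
Insert each entry of the permutation into P by Schensted row insertion, recording in Q the position of each new cell.

Insert 1: appended to row 1. P = [[1]].
Insert 5: appended to row 1. P = [[1, 5]].
Insert 2: 2 bumps 5 from row 1; 5 starts row 2. P = [[1, 2], [5]].
Insert 6: appended to row 1. P = [[1, 2, 6], [5]].
Insert 7: appended to row 1. P = [[1, 2, 6, 7], [5]].
Insert 4: 4 bumps 6 from row 1; 6 appends to row 2. P = [[1, 2, 4, 7], [5, 6]].
Insert 8: appended to row 1. P = [[1, 2, 4, 7, 8], [5, 6]].
Insert 9: appended to row 1. P = [[1, 2, 4, 7, 8, 9], [5, 6]].
Insert 3: 3 bumps 4 from row 1; 4 bumps 5 from row 2; 5 starts row 3. P = [[1, 2, 3, 7, 8, 9], [4, 6], [5]].

So P = [[1, 2, 3, 7, 8, 9], [4, 6], [5]], Q = [[1, 2, 4, 5, 7, 8], [3, 6], [9]].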